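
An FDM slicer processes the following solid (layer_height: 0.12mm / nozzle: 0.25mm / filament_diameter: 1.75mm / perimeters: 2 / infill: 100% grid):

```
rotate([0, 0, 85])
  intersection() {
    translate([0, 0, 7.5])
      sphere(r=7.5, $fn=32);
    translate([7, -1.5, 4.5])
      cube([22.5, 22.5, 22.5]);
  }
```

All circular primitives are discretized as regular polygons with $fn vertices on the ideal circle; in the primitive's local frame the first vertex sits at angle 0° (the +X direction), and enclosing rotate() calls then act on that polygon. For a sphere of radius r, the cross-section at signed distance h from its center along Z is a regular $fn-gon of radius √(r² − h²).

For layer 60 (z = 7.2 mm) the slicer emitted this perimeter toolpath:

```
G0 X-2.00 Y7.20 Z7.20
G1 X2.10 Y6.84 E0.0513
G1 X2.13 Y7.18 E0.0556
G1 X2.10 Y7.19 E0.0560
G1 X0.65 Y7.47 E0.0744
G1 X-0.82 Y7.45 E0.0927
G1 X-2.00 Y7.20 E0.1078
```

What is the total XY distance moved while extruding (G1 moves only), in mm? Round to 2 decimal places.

8.64 mm

Sum the Euclidean lengths of each G1 segment: total = 8.64 mm.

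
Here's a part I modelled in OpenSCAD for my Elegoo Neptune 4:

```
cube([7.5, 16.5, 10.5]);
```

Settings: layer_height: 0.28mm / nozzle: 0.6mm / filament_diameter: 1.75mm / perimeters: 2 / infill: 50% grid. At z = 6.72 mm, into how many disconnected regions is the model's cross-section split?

1

At z = 6.72 mm: the cube (footprint 7.5×16.5) is included at this height. The result has 1 disconnected region.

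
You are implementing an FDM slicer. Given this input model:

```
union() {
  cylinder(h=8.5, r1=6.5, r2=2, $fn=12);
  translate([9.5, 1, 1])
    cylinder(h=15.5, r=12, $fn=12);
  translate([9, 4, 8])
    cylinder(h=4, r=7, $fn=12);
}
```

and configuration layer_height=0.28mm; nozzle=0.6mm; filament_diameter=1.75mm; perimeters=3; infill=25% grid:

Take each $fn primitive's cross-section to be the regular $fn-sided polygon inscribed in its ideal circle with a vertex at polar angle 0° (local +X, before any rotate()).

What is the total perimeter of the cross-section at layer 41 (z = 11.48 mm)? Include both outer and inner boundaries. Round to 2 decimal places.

74.54 mm

At z = 11.48 mm: the cone does not reach this height (z outside [0, 8.5]); the cylinder at (9.5, 1): section is a regular 12-gon, circumradius r=12 (perimeter = 2·12·12.000·sin(180°/12) = 74.54 mm); the cylinder at (9, 4): section is a regular 12-gon, circumradius r=7 (perimeter = 2·12·7.000·sin(180°/12) = 43.48 mm); Merging all regions: the r=7 cylinder at (9, 4) lies entirely inside the r=12 cylinder at (9.5, 1), so the union is just the r=12 cylinder at (9.5, 1) — boundary = 74.54 mm. Overall, the cross-section is a single solid region. Total boundary length (outer) = 74.54 mm.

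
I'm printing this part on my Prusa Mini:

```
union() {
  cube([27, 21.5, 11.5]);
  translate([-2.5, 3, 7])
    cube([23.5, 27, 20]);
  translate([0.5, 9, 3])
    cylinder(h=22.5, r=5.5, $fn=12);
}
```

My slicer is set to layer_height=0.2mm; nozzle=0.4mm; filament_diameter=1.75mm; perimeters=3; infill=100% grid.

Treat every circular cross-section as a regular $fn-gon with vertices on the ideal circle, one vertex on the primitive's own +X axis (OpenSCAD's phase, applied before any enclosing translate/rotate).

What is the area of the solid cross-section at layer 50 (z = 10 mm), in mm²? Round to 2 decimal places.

At z = 10 mm: the cube is present — its section is the full 27×21.5 rectangle (area 580.50 mm²); the cube at (-2.5, 3) (footprint 23.5×27) is included at this height (area 634.50 mm²); the r=5.5 cylinder at (0.5, 9) gives a regular 12-gon of circumradius 5.5 (constant along its height) (area = (12/2)·5.500²·sin(360°/12) = 90.75 mm²); Taking the union: the regions partially overlap — summed areas 1305.75 mm² minus the doubly-counted overlap 464.42 mm² gives 841.33 mm² — area = 841.33 mm². Overall, the cross-section is a single solid region. Net area = 841.33 mm².

841.33 mm²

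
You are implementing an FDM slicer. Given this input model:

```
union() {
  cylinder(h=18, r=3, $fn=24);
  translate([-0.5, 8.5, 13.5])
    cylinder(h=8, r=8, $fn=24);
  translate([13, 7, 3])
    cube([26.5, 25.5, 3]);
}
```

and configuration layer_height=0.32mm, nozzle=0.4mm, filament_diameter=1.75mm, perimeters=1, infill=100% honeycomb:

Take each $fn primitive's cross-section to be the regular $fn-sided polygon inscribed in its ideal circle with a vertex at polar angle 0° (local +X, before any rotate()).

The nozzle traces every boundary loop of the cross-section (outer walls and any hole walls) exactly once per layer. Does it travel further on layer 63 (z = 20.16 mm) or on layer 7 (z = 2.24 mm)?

layer 63 (z = 20.16 mm)

Layer 63 (z = 20.16): the cylinder is not intersected at this z (z outside [0, 18]); the cylinder at (-0.5, 8.5): section is a regular 24-gon, circumradius r=8 (perimeter = 2·24·8.000·sin(180°/24) = 50.12 mm); the cube at (13, 7) does not reach this height (z outside [3, 6]); Taking the union: only the r=8 cylinder at (-0.5, 8.5) is present, so the union is just that shape — boundary = 50.12 mm. So its perimeter = 50.12 mm. Layer 7 (z = 2.24): the r=3 cylinder contributes a regular 24-gon of circumradius 3 (perimeter = 2·24·3.000·sin(180°/24) = 18.80 mm); the cylinder at (-0.5, 8.5) is absent (z outside [13.5, 21.5]); the cube at (13, 7) is not intersected at this z (z outside [3, 6]); Taking the union: only the r=3 cylinder is present, so the union is just that shape — boundary = 18.80 mm. So its perimeter = 18.80 mm. Layer 63 is larger (50.12 vs 18.80 mm).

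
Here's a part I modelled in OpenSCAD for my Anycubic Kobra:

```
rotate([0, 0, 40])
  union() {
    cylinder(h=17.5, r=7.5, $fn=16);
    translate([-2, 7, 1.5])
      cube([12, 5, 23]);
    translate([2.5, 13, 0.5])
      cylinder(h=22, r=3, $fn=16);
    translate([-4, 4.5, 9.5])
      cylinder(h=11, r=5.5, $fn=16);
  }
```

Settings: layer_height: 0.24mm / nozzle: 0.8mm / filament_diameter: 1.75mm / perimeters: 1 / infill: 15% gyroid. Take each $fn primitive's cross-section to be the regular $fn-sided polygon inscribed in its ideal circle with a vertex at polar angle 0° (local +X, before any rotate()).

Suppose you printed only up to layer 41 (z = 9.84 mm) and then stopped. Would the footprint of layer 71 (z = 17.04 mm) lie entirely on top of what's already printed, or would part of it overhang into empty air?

entirely on top

Compare the two slices. At z = 9.84: the r=7.5 cylinder gives a regular 16-gon of circumradius 7.5 (constant along its height) (area = (16/2)·7.500²·sin(360°/16) = 172.21 mm²); the 12×5 cube at (-2, 7) contributes its full rectangle (area 60.00 mm²); the cylinder at (2.5, 13): section is a regular 16-gon, circumradius r=3 (area = (16/2)·3.000²·sin(360°/16) = 27.55 mm²); the r=5.5 cylinder at (-4, 4.5) contributes a regular 16-gon of circumradius 5.5 (area = (16/2)·5.500²·sin(360°/16) = 92.61 mm²); Merging all regions: the regions partially overlap — summed areas 352.37 mm² minus the doubly-counted overlap 66.19 mm² gives 286.18 mm² — area = 286.18 mm²; (whole slice rotated 40° about Z — lengths, areas and connectivity unchanged). At z = 17.04: the r=7.5 cylinder contributes a regular 16-gon of circumradius 7.5 (area = (16/2)·7.500²·sin(360°/16) = 172.21 mm²); the 12×5 cube at (-2, 7) contributes its full rectangle (area 60.00 mm²); the r=3 cylinder at (2.5, 13) gives a regular 16-gon of circumradius 3 (constant along its height) (area = (16/2)·3.000²·sin(360°/16) = 27.55 mm²); the r=5.5 cylinder at (-4, 4.5) contributes a regular 16-gon of circumradius 5.5 (area = (16/2)·5.500²·sin(360°/16) = 92.61 mm²); Merging all regions: the regions partially overlap — summed areas 352.37 mm² minus the doubly-counted overlap 66.19 mm² gives 286.18 mm² — area = 286.18 mm²; (whole slice rotated 40° about Z — lengths, areas and connectivity unchanged). Checking containment: the cross-section at z = 17.04 is a subset of the cross-section at z = 9.84.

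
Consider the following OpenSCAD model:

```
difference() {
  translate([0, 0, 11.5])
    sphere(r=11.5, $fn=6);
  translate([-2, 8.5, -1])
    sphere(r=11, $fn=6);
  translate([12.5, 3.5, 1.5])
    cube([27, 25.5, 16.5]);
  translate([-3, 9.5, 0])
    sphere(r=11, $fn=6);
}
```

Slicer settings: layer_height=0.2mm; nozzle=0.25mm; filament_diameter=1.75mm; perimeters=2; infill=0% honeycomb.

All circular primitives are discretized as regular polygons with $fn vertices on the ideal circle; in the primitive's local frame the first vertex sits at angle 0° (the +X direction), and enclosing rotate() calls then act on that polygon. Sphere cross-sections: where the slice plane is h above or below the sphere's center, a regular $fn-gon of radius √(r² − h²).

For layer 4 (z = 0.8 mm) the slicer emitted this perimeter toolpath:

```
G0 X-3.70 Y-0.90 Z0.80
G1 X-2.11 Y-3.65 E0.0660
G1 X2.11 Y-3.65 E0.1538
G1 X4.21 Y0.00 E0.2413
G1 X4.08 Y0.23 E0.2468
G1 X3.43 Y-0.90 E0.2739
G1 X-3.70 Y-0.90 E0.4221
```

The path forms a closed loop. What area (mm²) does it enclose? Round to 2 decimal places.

16.23 mm²

Apply the shoelace formula to the sequence of (X, Y) vertices; enclosed area = 16.23 mm².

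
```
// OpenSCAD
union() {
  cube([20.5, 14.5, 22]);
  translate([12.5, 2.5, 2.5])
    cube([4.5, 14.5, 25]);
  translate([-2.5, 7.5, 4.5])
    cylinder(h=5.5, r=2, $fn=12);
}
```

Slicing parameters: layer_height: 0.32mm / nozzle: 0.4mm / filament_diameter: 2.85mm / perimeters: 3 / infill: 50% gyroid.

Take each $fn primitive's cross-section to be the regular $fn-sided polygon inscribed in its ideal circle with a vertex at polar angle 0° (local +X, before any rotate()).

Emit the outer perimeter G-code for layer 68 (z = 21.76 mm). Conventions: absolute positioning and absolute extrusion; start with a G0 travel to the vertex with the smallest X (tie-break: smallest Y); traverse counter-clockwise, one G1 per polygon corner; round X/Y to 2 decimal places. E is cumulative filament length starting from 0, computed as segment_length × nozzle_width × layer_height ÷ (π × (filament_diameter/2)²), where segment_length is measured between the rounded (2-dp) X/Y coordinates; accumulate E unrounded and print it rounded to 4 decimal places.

At z = 21.76 mm: the cube (footprint 20.5×14.5) is included at this height; the 4.5×14.5 cube at (12.5, 2.5) contributes its full rectangle; the cylinder at (-2.5, 7.5) is not intersected at this z (z outside [4.5, 10]); Taking the union: the regions partially overlap (shared area 54.00 mm²), so overlapping operands fuse into one piece — 1 connected region. The outline is a single polygon with 8 vertices. Extrusion per mm of travel: 0.4 × 0.32 / (π × 1.425²) = 0.020065. Accumulating E over each segment gives final E = 1.5048.

G0 X0.00 Y0.00 Z21.76
G1 X20.50 Y0.00 E0.4113
G1 X20.50 Y14.50 E0.7023
G1 X17.00 Y14.50 E0.7725
G1 X17.00 Y17.00 E0.8226
G1 X12.50 Y17.00 E0.9129
G1 X12.50 Y14.50 E0.9631
G1 X0.00 Y14.50 E1.2139
G1 X0.00 Y0.00 E1.5048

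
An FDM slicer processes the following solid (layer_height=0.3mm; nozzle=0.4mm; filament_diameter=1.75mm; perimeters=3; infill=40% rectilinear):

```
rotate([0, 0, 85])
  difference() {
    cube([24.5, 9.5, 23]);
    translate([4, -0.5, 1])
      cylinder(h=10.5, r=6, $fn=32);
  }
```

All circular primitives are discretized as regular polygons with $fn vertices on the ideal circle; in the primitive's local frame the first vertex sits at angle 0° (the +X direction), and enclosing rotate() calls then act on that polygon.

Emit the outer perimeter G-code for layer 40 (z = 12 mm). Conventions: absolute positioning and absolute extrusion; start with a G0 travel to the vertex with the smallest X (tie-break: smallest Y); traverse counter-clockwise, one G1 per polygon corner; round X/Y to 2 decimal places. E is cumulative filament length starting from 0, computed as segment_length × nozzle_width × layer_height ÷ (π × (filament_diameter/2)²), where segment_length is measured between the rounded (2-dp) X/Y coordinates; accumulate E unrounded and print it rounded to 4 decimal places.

At z = 12 mm: the cube is present — its section is the full 24.5×9.5 rectangle; the cylinder at (4, -0.5) is not intersected at this z (z outside [1, 11.5]); Taking the first minus the rest: none of the subtracted shapes is present at this height, so the 24.5×9.5 cube is unchanged — 1 connected region; (whole slice rotated 85° about Z — lengths, areas and connectivity unchanged). The outline is a single polygon with 4 vertices. Extrusion per mm of travel: 0.4 × 0.3 / (π × 0.875²) = 0.049890. Accumulating E over each segment gives final E = 3.3924.

G0 X-9.46 Y0.83 Z12.00
G1 X0.00 Y0.00 E0.4738
G1 X2.14 Y24.41 E1.6963
G1 X-7.33 Y25.23 E2.1705
G1 X-9.46 Y0.83 E3.3924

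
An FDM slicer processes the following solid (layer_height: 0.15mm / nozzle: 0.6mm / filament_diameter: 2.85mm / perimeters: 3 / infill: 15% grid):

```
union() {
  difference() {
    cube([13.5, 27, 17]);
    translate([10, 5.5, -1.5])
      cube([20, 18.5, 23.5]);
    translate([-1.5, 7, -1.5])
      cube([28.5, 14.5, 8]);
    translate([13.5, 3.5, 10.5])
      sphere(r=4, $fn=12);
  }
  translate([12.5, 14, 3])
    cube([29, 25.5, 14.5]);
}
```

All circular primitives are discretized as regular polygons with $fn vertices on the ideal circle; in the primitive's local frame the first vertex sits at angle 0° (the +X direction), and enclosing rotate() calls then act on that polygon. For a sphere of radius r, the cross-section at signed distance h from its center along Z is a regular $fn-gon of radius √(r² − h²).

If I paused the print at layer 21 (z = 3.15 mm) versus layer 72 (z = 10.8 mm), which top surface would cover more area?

Layer 21 (z = 3.15): the 13.5×27 cube contributes its full rectangle (area 364.50 mm²); the cube at (10, 5.5) (footprint 20×18.5) is included at this height (area 370.00 mm²); the cube at (-1.5, 7) (footprint 28.5×14.5) is included at this height (area 413.25 mm²); the sphere at (13.5, 3.5) is absent (|z−center|=7.350 > r=4); After the difference (first − rest): starting from the 13.5×27 cube (364.50 mm²), the 20×18.5 cube at (10, 5.5) partially overlaps it — only the 64.75 mm² overlap (of its 370.00 mm²) is removed, clipping the outline; the 28.5×14.5 cube at (-1.5, 7) partially overlaps it — only the 145.00 mm² overlap (of its 413.25 mm²) is removed, clipping the outline — area = 154.75 mm²; the cube at (12.5, 14) is present — its section is the full 29×25.5 rectangle (area 739.50 mm²); Combining (union): the regions partially overlap — summed areas 894.25 mm² minus the doubly-counted overlap 3.00 mm² gives 891.25 mm² — area = 891.25 mm². So its area = 891.25 mm². Layer 72 (z = 10.8): the cube is present — its section is the full 13.5×27 rectangle (area 364.50 mm²); the cube at (10, 5.5) is present — its section is the full 20×18.5 rectangle (area 370.00 mm²); the cube at (-1.5, 7) does not reach this height (z outside [-1.5, 6.5]); the r=4 sphere at (13.5, 3.5) contributes a regular 12-gon of circumradius √(4²−0.3²) = 3.989 (area = (12/2)·3.989²·sin(360°/12) = 47.73 mm²); Subtracting the remaining from the first: starting from the 13.5×27 cube (364.50 mm²), the 20×18.5 cube at (10, 5.5) partially overlaps it — only the 64.75 mm² overlap (of its 370.00 mm²) is removed, clipping the outline; the r=4 sphere at (13.5, 3.5) partially overlaps it — only the 18.93 mm² overlap (of its 47.73 mm²) is removed, clipping the outline — area = 280.82 mm²; the 29×25.5 cube at (12.5, 14) contributes its full rectangle (area 739.50 mm²); Merging all regions: the regions partially overlap — summed areas 1020.32 mm² minus the doubly-counted overlap 3.00 mm² gives 1017.32 mm² — area = 1017.32 mm². So its area = 1017.32 mm². Layer 72 is larger (1017.32 vs 891.25 mm²).

layer 72 (z = 10.8 mm)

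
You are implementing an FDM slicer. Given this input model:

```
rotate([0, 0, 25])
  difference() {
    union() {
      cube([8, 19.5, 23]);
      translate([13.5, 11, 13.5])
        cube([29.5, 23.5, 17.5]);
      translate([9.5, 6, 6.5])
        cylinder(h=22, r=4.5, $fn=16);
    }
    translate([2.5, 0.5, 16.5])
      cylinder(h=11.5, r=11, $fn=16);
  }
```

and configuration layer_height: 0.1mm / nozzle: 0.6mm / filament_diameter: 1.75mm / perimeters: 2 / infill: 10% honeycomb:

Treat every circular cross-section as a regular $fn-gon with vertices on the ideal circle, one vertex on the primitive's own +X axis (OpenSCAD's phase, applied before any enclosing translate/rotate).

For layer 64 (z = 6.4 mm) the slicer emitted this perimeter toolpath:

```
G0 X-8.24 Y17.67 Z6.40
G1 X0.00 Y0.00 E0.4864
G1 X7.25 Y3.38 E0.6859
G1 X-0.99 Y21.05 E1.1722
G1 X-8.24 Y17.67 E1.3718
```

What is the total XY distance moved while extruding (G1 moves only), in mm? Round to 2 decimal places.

54.99 mm

Sum the Euclidean lengths of each G1 segment: total = 54.99 mm.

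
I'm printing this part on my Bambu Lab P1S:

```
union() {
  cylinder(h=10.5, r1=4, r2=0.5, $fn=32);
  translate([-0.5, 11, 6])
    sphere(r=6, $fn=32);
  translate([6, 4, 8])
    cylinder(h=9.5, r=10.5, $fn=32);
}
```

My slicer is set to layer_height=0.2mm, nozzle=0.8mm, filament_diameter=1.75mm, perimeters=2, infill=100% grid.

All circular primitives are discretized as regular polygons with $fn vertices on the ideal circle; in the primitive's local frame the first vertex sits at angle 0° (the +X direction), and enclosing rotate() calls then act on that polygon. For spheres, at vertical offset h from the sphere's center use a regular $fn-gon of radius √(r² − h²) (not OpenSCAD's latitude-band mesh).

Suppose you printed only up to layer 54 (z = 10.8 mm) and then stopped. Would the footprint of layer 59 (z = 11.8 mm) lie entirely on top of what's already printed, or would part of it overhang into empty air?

Compare the two slices. At z = 10.8: the cone is not intersected at this z (z outside [0, 10.5]); the r=6 sphere at (-0.5, 11) contributes a regular 32-gon of circumradius √(6²−4.8²) = 3.600 (area = (32/2)·3.600²·sin(360°/32) = 40.45 mm²); the cylinder at (6, 4): section is a regular 32-gon, circumradius r=10.5 (area = (32/2)·10.500²·sin(360°/32) = 344.14 mm²); Taking the union: the regions partially overlap — summed areas 384.59 mm² minus the doubly-counted overlap 25.28 mm² gives 359.31 mm² — area = 359.31 mm². At z = 11.8: the cone does not reach this height (z outside [0, 10.5]); the r=6 sphere at (-0.5, 11) slices to a regular 32-gon of circumradius 1.536 (√(r²−h²) with h=5.8 from center) (area = (32/2)·1.536²·sin(360°/32) = 7.37 mm²); the r=10.5 cylinder at (6, 4) contributes a regular 32-gon of circumradius 10.5 (area = (32/2)·10.500²·sin(360°/32) = 344.14 mm²); Combining (union): the regions partially overlap — summed areas 351.51 mm² minus the doubly-counted overlap 6.24 mm² gives 345.27 mm² — area = 345.27 mm². Checking containment: the cross-section at z = 11.8 is a subset of the cross-section at z = 10.8.

entirely on top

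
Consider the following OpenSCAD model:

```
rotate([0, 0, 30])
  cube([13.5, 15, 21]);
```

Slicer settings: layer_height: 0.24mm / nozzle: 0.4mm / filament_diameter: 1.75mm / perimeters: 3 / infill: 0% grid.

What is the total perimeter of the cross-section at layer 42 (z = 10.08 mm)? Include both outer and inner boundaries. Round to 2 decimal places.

At z = 10.08 mm: the cube (footprint 13.5×15) is included at this height (perimeter 57.00 mm); (whole slice rotated 30° about Z — lengths, areas and connectivity unchanged). Overall, the cross-section is a single solid region. Total boundary length (outer) = 57.00 mm.

57.00 mm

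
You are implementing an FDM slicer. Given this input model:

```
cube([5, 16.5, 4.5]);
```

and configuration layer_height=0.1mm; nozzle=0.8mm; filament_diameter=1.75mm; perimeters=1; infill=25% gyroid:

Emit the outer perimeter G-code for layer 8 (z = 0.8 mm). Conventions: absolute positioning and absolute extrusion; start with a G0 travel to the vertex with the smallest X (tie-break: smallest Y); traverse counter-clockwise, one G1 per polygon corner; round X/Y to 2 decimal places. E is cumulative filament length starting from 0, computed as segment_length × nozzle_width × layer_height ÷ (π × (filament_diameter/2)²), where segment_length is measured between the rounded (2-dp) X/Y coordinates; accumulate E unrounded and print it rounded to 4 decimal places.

G0 X0.00 Y0.00 Z0.80
G1 X5.00 Y0.00 E0.1663
G1 X5.00 Y16.50 E0.7151
G1 X0.00 Y16.50 E0.8814
G1 X0.00 Y0.00 E1.4302

At z = 0.8 mm: the cube is present — its section is the full 5×16.5 rectangle. The outline is a single polygon with 4 vertices. Extrusion per mm of travel: 0.8 × 0.1 / (π × 0.875²) = 0.033260. Accumulating E over each segment gives final E = 1.4302.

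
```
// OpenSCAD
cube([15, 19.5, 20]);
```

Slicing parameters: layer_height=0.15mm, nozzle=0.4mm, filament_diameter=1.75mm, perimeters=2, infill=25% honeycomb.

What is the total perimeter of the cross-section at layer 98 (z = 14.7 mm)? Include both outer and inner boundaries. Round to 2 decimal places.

At z = 14.7 mm: the cube is present — its section is the full 15×19.5 rectangle (perimeter 69.00 mm). Overall, the cross-section is a single solid region. Total boundary length (outer) = 69.00 mm.

69.00 mm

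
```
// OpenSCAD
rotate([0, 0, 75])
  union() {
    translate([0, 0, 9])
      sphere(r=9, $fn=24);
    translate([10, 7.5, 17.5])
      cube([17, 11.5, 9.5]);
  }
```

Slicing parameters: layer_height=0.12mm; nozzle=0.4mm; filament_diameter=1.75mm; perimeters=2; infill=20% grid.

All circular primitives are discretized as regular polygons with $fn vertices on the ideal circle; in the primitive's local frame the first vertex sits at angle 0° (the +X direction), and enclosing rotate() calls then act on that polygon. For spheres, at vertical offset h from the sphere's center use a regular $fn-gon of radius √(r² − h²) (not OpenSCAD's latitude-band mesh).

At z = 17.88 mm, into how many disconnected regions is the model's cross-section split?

2

At z = 17.88 mm: the r=9 sphere slices to a regular 24-gon of circumradius 1.465 (√(r²−h²) with h=8.88 from center); the cube at (10, 7.5) is present — its section is the full 17×11.5 rectangle; Taking the union: the 2 present regions are separate (no shared area or edge), so areas and boundary lengths simply add and each stays a separate island — 2 connected regions; (whole slice rotated 75° about Z — lengths, areas and connectivity unchanged). The result has 2 disconnected regions.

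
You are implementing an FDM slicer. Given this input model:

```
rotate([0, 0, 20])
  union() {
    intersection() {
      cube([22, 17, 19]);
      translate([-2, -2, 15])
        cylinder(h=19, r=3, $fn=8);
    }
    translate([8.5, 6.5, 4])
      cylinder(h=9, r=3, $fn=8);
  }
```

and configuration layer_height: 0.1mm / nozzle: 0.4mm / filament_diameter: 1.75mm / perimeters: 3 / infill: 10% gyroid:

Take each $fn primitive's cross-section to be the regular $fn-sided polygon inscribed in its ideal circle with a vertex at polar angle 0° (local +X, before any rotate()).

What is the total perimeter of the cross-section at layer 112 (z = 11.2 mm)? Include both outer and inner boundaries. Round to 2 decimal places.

At z = 11.2 mm: the cube is present — its section is the full 22×17 rectangle (perimeter 78.00 mm); the cylinder at (-2, -2) is absent (z outside [15, 34]); After intersecting: at least one operand is absent at this height, so nothing remains; the r=3 cylinder at (8.5, 6.5) gives a regular 8-gon of circumradius 3 (constant along its height) (perimeter = 2·8·3.000·sin(180°/8) = 18.37 mm); Merging all regions: only the r=3 cylinder at (8.5, 6.5) is present, so the union is just that shape — boundary = 18.37 mm; (rotated 20° about Z; rotation is an isometry so areas/perimeters/island counts are preserved). Overall, the cross-section is a single solid region. Total boundary length (outer) = 18.37 mm.

18.37 mm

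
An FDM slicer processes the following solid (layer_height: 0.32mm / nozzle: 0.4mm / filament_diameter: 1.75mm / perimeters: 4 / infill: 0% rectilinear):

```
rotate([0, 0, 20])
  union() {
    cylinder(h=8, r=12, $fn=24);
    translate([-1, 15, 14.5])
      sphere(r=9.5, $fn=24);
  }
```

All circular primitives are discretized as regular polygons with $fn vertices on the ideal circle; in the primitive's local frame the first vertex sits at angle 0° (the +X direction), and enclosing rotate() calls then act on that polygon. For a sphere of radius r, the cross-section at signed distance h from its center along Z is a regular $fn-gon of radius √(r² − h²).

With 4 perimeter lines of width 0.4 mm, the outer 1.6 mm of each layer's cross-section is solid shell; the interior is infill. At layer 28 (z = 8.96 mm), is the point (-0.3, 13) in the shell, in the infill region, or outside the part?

infill

At z = 8.96 mm: the cylinder does not reach this height (z outside [0, 8]); the r=9.5 sphere at (-1, 15) slices to a regular 24-gon of circumradius 7.717 (√(r²−h²) with h=5.54 from center); Taking the union: only the r=9.5 sphere at (-1, 15) is present, so the union is just that shape — 1 connected region; (whole slice rotated 20° about Z — lengths, areas and connectivity unchanged). Overall, the cross-section is a single solid region. Undo the 20° rotation: the query point maps to (4.164, 12.319) in the un-rotated model frame. The nearest boundary edge runs (5.68, 11.14)→(6.45, 13.00); distance from the point to it = 1.85 mm. The point is inside the cross-section and 1.85 mm from the nearest boundary — more than the 1.6 mm shell width (4 × 0.4), so it's in the infill interior.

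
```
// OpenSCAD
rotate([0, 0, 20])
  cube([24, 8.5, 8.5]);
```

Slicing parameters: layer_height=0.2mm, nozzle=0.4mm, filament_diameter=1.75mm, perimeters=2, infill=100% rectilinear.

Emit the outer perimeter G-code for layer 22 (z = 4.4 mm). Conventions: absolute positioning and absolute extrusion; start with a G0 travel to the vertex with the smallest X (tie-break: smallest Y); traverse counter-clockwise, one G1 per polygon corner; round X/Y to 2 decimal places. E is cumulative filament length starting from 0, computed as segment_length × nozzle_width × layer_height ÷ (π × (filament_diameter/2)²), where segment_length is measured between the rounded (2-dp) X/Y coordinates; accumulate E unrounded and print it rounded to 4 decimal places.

G0 X-2.91 Y7.99 Z4.40
G1 X0.00 Y0.00 E0.2828
G1 X22.55 Y8.21 E1.0810
G1 X19.65 Y16.20 E1.3637
G1 X-2.91 Y7.99 E2.1622

At z = 4.4 mm: the 24×8.5 cube contributes its full rectangle; (whole slice rotated 20° about Z — lengths, areas and connectivity unchanged). The outline is a single polygon with 4 vertices. Extrusion per mm of travel: 0.4 × 0.2 / (π × 0.875²) = 0.033260. Accumulating E over each segment gives final E = 2.1622.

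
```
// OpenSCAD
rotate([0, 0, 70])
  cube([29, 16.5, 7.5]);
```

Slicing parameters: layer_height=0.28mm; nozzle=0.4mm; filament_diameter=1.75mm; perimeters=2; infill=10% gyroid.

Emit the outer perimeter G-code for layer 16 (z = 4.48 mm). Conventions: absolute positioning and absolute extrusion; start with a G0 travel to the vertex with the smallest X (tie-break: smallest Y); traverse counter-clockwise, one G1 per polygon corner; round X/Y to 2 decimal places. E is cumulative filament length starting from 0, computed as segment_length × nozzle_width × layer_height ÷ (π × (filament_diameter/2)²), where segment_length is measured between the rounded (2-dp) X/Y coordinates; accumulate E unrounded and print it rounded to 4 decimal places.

G0 X-15.50 Y5.64 Z4.48
G1 X0.00 Y0.00 E0.7680
G1 X9.92 Y27.25 E2.1184
G1 X-5.59 Y32.89 E2.8869
G1 X-15.50 Y5.64 E4.2370

At z = 4.48 mm: the 29×16.5 cube contributes its full rectangle; (whole slice rotated 70° about Z — lengths, areas and connectivity unchanged). The outline is a single polygon with 4 vertices. Extrusion per mm of travel: 0.4 × 0.28 / (π × 0.875²) = 0.046564. Accumulating E over each segment gives final E = 4.2370.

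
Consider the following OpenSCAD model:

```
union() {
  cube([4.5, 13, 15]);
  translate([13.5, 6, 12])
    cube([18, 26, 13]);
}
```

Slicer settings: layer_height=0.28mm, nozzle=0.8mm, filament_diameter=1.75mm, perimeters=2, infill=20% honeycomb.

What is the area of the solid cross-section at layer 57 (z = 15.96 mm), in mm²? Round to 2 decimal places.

468.00 mm²

At z = 15.96 mm: the cube does not reach this height (z outside [0, 15]); the cube at (13.5, 6) is present — its section is the full 18×26 rectangle (area 468.00 mm²); Taking the union: only the 18×26 cube at (13.5, 6) is present, so the union is just that shape — area = 468.00 mm². Overall, the cross-section is a single solid region. Net area = 468.00 mm².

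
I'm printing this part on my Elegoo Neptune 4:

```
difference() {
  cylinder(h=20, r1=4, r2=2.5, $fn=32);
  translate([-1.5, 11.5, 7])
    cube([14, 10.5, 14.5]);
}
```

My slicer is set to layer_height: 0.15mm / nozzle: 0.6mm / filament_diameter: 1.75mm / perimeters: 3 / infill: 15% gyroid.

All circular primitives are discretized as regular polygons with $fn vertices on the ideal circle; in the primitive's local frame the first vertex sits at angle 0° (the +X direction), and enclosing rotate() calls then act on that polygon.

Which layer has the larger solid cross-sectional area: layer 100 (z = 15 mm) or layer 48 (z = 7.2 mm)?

layer 48 (z = 7.2 mm)

Layer 100 (z = 15): the cone contributes a regular 32-gon of circumradius 2.875 (interpolated between r1=4 and r2=2.5 at t=0.750) (area = (32/2)·2.875²·sin(360°/32) = 25.80 mm²); the cube at (-1.5, 11.5) is present — its section is the full 14×10.5 rectangle (area 147.00 mm²); Taking the first minus the rest: starting from the cone (25.80 mm²), the 14×10.5 cube at (-1.5, 11.5) misses the remaining region (no effect) — area = 25.80 mm². So its area = 25.80 mm². Layer 48 (z = 7.2): the cone contributes a regular 32-gon of circumradius 3.460 (interpolated between r1=4 and r2=2.5 at t=0.360) (area = (32/2)·3.460²·sin(360°/32) = 37.37 mm²); the cube at (-1.5, 11.5) is present — its section is the full 14×10.5 rectangle (area 147.00 mm²); After the difference (first − rest): starting from the cone (37.37 mm²), the 14×10.5 cube at (-1.5, 11.5) misses the remaining region (no effect) — area = 37.37 mm². So its area = 37.37 mm². Layer 48 is larger (37.37 vs 25.80 mm²).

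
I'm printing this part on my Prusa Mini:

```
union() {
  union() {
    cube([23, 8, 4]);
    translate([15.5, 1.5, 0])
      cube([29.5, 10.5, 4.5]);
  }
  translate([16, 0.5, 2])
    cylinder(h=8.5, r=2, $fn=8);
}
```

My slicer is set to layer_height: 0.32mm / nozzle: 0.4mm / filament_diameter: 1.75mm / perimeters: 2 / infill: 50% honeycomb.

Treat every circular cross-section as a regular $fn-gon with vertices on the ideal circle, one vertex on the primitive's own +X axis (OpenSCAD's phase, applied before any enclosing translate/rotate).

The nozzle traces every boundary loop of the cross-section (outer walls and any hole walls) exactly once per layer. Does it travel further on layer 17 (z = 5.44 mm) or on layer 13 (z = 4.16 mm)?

layer 13 (z = 4.16 mm)

Layer 17 (z = 5.44): the cube does not reach this height (z outside [0, 4]); the cube at (15.5, 1.5) is not intersected at this z (z outside [0, 4.5]); Merging all regions: nothing is present at this height; the r=2 cylinder at (16, 0.5) contributes a regular 8-gon of circumradius 2 (perimeter = 2·8·2.000·sin(180°/8) = 12.25 mm); Merging all regions: only the r=2 cylinder at (16, 0.5) is present, so the union is just that shape — boundary = 12.25 mm. So its perimeter = 12.25 mm. Layer 13 (z = 4.16): the cube is absent (z outside [0, 4]); the cube at (15.5, 1.5) (footprint 29.5×10.5) is included at this height (perimeter 80.00 mm); Combining (union): only the 29.5×10.5 cube at (15.5, 1.5) is present, so the union is just that shape — boundary = 80.00 mm; the r=2 cylinder at (16, 0.5) gives a regular 8-gon of circumradius 2 (constant along its height) (perimeter = 2·8·2.000·sin(180°/8) = 12.25 mm); Merging all regions: the regions partially overlap (shared area 1.48 mm²), so the edge portions inside another operand are dropped and the merged outline is re-measured after clipping — boundary = 86.85 mm. So its perimeter = 86.85 mm. Layer 13 is larger (86.85 vs 12.25 mm).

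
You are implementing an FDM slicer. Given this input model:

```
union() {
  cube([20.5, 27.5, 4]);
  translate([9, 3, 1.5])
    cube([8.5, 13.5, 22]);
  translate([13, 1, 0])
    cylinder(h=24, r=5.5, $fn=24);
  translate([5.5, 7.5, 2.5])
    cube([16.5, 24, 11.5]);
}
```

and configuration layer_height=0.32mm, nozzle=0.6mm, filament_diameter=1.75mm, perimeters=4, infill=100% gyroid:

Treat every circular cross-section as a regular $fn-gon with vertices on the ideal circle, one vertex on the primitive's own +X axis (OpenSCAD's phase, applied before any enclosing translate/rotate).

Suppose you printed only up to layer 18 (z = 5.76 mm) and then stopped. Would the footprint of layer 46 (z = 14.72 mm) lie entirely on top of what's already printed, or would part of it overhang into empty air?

Compare the two slices. At z = 5.76: the cube does not reach this height (z outside [0, 4]); the cube at (9, 3) (footprint 8.5×13.5) is included at this height (area 114.75 mm²); the r=5.5 cylinder at (13, 1) contributes a regular 24-gon of circumradius 5.5 (area = (24/2)·5.500²·sin(360°/24) = 93.95 mm²); the cube at (5.5, 7.5) (footprint 16.5×24) is included at this height (area 396.00 mm²); Merging all regions: the regions partially overlap — summed areas 604.70 mm² minus the doubly-counted overlap 100.67 mm² gives 504.03 mm² — area = 504.03 mm². At z = 14.72: the cube is not intersected at this z (z outside [0, 4]); the 8.5×13.5 cube at (9, 3) contributes its full rectangle (area 114.75 mm²); the cylinder at (13, 1): section is a regular 24-gon, circumradius r=5.5 (area = (24/2)·5.500²·sin(360°/24) = 93.95 mm²); the cube at (5.5, 7.5) is absent (z outside [2.5, 14]); Combining (union): the regions partially overlap — summed areas 208.70 mm² minus the doubly-counted overlap 24.17 mm² gives 184.53 mm² — area = 184.53 mm². Checking containment: the cross-section at z = 14.72 is a subset of the cross-section at z = 5.76.

entirely on top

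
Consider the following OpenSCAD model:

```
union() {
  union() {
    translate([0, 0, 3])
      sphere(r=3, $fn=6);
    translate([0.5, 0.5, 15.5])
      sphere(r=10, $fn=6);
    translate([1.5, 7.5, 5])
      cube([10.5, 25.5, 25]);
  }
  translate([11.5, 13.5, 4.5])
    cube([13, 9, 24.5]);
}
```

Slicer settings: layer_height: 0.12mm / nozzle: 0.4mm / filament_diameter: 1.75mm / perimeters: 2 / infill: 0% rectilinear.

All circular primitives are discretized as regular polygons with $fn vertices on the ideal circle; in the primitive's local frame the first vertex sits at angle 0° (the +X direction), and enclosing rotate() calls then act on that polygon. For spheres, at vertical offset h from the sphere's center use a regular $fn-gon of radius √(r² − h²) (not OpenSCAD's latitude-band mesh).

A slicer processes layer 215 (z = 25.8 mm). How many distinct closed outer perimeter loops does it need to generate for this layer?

1

At z = 25.8 mm: the sphere is absent (|z−center|=22.800 > r=3); the sphere at (0.5, 0.5) is not intersected at this z (|z−center|=10.300 > r=10); the cube at (1.5, 7.5) (footprint 10.5×25.5) is included at this height; Combining (union): only the 10.5×25.5 cube at (1.5, 7.5) is present, so the union is just that shape — 1 connected region; the 13×9 cube at (11.5, 13.5) contributes its full rectangle; Merging all regions: the regions partially overlap (shared area 4.50 mm²), so overlapping operands fuse into one piece — 1 connected region. The result has 1 disconnected region.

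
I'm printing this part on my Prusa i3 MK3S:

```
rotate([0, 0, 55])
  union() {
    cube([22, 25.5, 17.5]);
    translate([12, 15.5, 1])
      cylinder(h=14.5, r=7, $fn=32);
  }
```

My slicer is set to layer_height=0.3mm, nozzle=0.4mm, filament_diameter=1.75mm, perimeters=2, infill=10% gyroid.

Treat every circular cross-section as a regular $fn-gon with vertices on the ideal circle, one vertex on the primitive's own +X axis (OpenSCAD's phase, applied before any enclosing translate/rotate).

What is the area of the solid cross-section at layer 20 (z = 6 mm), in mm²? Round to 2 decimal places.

At z = 6 mm: the cube is present — its section is the full 22×25.5 rectangle (area 561.00 mm²); the r=7 cylinder at (12, 15.5) gives a regular 32-gon of circumradius 7 (constant along its height) (area = (32/2)·7.000²·sin(360°/32) = 152.95 mm²); Combining (union): the r=7 cylinder at (12, 15.5) lies entirely inside the 22×25.5 cube, so the union is just the 22×25.5 cube — area = 561.00 mm²; (rotated 55° about Z; rotation is an isometry so areas/perimeters/island counts are preserved). Overall, the cross-section is a single solid region. Net area = 561.00 mm².

561.00 mm²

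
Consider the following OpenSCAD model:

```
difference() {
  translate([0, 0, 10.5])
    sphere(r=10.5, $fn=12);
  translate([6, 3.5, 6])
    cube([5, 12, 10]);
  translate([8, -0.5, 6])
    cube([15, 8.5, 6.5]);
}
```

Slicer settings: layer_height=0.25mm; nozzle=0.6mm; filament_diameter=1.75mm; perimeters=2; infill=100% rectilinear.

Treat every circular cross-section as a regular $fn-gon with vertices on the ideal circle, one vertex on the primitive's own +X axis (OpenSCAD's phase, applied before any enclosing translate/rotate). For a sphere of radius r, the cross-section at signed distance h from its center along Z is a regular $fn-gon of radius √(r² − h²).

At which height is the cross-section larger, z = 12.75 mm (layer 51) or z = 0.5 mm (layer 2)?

Layer 51 (z = 12.75): the r=10.5 sphere contributes a regular 12-gon of circumradius √(10.5²−2.25²) = 10.256 (area = (12/2)·10.256²·sin(360°/12) = 315.56 mm²); the 5×12 cube at (6, 3.5) contributes its full rectangle (area 60.00 mm²); the cube at (8, -0.5) is absent (z outside [6, 12.5]); Subtracting the remaining from the first: starting from the r=10.5 sphere (315.56 mm²), the 5×12 cube at (6, 3.5) partially overlaps it — only the 9.20 mm² overlap (of its 60.00 mm²) is removed, clipping the outline — area = 306.36 mm². So its area = 306.36 mm². Layer 2 (z = 0.5): the r=10.5 sphere slices to a regular 12-gon of circumradius 3.202 (√(r²−h²) with h=10 from center) (area = (12/2)·3.202²·sin(360°/12) = 30.75 mm²); the cube at (6, 3.5) is not intersected at this z (z outside [6, 16]); the cube at (8, -0.5) is absent (z outside [6, 12.5]); After the difference (first − rest): none of the subtracted shapes is present at this height, so the r=10.5 sphere is unchanged — area = 30.75 mm². So its area = 30.75 mm². Layer 51 is larger (306.36 vs 30.75 mm²).

layer 51 (z = 12.75 mm)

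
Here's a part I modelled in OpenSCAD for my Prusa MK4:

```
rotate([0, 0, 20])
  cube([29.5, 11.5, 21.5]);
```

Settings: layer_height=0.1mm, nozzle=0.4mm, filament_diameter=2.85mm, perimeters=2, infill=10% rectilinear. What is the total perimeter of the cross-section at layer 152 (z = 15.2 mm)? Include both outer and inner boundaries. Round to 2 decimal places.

At z = 15.2 mm: the 29.5×11.5 cube contributes its full rectangle (perimeter 82.00 mm); (rotated 20° about Z; rotation is an isometry so areas/perimeters/island counts are preserved). Overall, the cross-section is a single solid region. Total boundary length (outer) = 82.00 mm.

82.00 mm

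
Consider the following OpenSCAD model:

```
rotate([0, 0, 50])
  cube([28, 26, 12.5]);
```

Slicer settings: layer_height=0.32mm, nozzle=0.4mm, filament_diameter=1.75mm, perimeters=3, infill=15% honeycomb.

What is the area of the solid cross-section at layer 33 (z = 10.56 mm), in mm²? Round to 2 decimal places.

At z = 10.56 mm: the cube is present — its section is the full 28×26 rectangle (area 728.00 mm²); (rotated 50° about Z; rotation is an isometry so areas/perimeters/island counts are preserved). Overall, the cross-section is a single solid region. Net area = 728.00 mm².

728.00 mm²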